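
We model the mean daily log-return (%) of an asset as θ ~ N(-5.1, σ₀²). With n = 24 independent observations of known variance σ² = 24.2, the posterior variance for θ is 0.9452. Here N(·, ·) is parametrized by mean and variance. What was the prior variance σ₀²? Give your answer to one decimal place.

For the Normal–Normal model with known σ², precisions add: τ_n = τ₀ + n/σ².
So 1/σ₀² = 1/0.9452 − 24/24.2 = 1.057977 − 0.991736 = 0.066241.
Hence σ₀² = 1/0.066241 ≈ 15.1.

σ₀² = 15.1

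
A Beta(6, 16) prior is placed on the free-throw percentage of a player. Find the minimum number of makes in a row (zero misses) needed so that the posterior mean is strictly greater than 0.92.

After k makes and 0 misses the posterior is Beta(6+k, 16), with mean (6+k)/(6+16+k).
Set (6+k)/(22+k) > 0.92 and solve: k > (0.92·22 − 6)/(1 − 0.92) = 178.000.
The smallest integer exceeding 178.000 is 179.

k = 179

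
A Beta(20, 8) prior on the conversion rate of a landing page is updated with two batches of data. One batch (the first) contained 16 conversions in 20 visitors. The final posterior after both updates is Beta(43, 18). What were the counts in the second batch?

7 conversions and 6 bounces

Because Beta–binomial updating is additive in the counts, the combined data contributed (α_post−α_prior, β_post−β_prior) successes and failures.
Total across both batches: 43−20=23 conversions, 18−8=10 bounces.
Subtract the first batch: 23−16=7 conversions and 10−4=6 bounces.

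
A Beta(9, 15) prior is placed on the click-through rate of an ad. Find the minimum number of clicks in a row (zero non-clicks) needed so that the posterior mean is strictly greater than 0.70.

k = 27

After k clicks and 0 non-clicks the posterior is Beta(9+k, 15), with mean (9+k)/(9+15+k).
Set (9+k)/(24+k) > 0.70 and solve: k > (0.70·24 − 9)/(1 − 0.70) = 26.000.
The smallest integer exceeding 26.000 is 27.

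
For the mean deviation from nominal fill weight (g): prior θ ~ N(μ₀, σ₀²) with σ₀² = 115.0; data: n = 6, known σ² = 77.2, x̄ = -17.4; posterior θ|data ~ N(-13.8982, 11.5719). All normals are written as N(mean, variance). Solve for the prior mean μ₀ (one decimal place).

With known observation variance, the Normal–Normal posterior has precision τ_n = τ₀ + n/σ² and mean μ_n = (τ₀μ₀ + (n/σ²)x̄)/τ_n.
Here τ₀ = 1/115.0 = 0.008696 and τ_data = 6/77.2 = 0.077720, so τ_n = 0.086416.
Rearranging for μ₀: μ₀ = (μ_n·τ_n − τ_data·x̄)/τ₀ = (-13.8982·0.086416 − 0.077720·-17.4) / 0.008696 = 0.151301/0.008696 ≈ 17.4.

μ₀ = 17.4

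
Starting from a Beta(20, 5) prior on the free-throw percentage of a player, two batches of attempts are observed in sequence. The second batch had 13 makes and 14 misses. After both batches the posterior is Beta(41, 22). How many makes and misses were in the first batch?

8 makes and 3 misses

Because Beta–binomial updating is additive in the counts, the combined data contributed (α_post−α_prior, β_post−β_prior) successes and failures.
Total across both batches: 41−20=21 makes, 22−5=17 misses.
Subtract the second batch: 21−13=8 makes and 17−14=3 misses.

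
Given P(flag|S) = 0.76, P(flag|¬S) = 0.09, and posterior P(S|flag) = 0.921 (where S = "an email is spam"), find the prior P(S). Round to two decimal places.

In odds form, posterior odds = prior odds × likelihood ratio, so prior odds = posterior odds ÷ LR.
Posterior odds = 0.921/(1−0.921) = 11.6582. LR = 0.76/0.09 = 8.4444.
Prior odds = 11.6582/8.4444 = 1.3806, so P(S) = 1.3806/(1+1.3806) ≈ 0.58.

P(S) = 0.58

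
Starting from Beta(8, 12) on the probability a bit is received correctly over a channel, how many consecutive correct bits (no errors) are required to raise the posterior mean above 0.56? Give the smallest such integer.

After k correct bits and 0 errors the posterior is Beta(8+k, 12), with mean (8+k)/(8+12+k).
Set (8+k)/(20+k) > 0.56 and solve: k > (0.56·20 − 8)/(1 − 0.56) = 7.273.
The smallest integer exceeding 7.273 is 8.

k = 8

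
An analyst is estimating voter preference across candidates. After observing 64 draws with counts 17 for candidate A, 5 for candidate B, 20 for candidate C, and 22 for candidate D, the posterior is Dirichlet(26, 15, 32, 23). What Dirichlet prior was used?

Dirichlet(9, 10, 12, 1)

For a Dirichlet(α) prior with multinomial counts c, the posterior is Dirichlet(α + c) componentwise.
Subtract each count from the matching posterior parameter: 26−17=9, 15−5=10, 32−20=12, 23−22=1.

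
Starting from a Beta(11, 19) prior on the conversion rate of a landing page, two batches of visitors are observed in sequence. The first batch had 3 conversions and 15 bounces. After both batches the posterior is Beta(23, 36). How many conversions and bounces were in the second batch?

9 conversions and 2 bounces

Sequential conjugate updates are equivalent to a single update on the pooled data, so total successes = posterior α − prior α and total failures = posterior β − prior β.
Total across both batches: 23−11=12 conversions, 36−19=17 bounces.
Subtract the first batch: 12−3=9 conversions and 17−15=2 bounces.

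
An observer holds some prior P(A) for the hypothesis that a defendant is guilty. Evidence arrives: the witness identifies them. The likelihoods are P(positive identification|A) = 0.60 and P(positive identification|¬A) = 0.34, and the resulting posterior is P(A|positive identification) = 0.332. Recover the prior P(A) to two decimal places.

Bayes' rule in odds form gives O(A|E) = O(A)·[P(E|A)/P(E|¬A)], hence O(A) = O(A|E)/LR.
Posterior odds = 0.332/(1−0.332) = 0.4970. LR = 0.60/0.34 = 1.7647.
Prior odds = 0.4970/1.7647 = 0.2816, so P(A) = 0.2816/(1+0.2816) ≈ 0.22.

P(A) = 0.22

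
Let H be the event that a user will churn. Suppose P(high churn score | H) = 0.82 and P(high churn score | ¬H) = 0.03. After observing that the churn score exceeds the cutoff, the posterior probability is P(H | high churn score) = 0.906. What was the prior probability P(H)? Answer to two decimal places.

P(H) = 0.26

Bayes' rule in odds form gives O(H|E) = O(H)·[P(E|H)/P(E|¬H)], hence O(H) = O(H|E)/LR.
Posterior odds = 0.906/(1−0.906) = 9.6383. LR = 0.82/0.03 = 27.3333.
Prior odds = 9.6383/27.3333 = 0.3526, so P(H) = 0.3526/(1+0.3526) ≈ 0.26.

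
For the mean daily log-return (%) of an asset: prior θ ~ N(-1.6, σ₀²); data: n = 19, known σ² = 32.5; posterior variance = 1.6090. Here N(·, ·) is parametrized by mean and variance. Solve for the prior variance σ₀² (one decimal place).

σ₀² = 27.1

Posterior precision equals prior precision plus data precision: 1/σ_n² = 1/σ₀² + n/σ².
So 1/σ₀² = 1/1.6090 − 19/32.5 = 0.621504 − 0.584615 = 0.036889.
Hence σ₀² = 1/0.036889 ≈ 27.1.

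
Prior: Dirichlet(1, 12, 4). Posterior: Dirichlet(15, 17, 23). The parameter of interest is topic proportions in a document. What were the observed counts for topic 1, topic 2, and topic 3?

counts (14, 5, 19)

For a Dirichlet(α) prior with multinomial counts c, the posterior is Dirichlet(α + c) componentwise.
Counts are posterior − prior componentwise: 15−1=14, 17−12=5, 23−4=19.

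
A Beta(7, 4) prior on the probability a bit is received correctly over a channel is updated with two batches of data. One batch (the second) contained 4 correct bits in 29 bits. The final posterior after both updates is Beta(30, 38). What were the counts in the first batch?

19 correct bits and 9 errors

Because Beta–binomial updating is additive in the counts, the combined data contributed (α_post−α_prior, β_post−β_prior) successes and failures.
Total across both batches: 30−7=23 correct bits, 38−4=34 errors.
Subtract the second batch: 23−4=19 correct bits and 34−25=9 errors.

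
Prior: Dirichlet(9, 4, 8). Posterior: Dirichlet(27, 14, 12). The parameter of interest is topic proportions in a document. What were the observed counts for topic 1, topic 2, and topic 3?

counts (18, 10, 4)

For a Dirichlet(α) prior with multinomial counts c, the posterior is Dirichlet(α + c) componentwise.
Counts are posterior − prior componentwise: 27−9=18, 14−4=10, 12−8=4.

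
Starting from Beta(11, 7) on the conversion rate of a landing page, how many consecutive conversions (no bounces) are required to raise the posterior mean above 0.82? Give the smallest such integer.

k = 21

After k conversions and 0 bounces the posterior is Beta(11+k, 7), with mean (11+k)/(11+7+k).
Set (11+k)/(18+k) > 0.82 and solve: k > (0.82·18 − 11)/(1 − 0.82) = 20.889.
The smallest integer exceeding 20.889 is 21, and checking k=21: (32)/(39) = 0.8205 > 0.82.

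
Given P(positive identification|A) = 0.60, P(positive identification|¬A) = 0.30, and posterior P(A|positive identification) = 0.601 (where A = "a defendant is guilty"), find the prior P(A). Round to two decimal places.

Bayes' rule in odds form gives O(A|E) = O(A)·[P(E|A)/P(E|¬A)], hence O(A) = O(A|E)/LR.
Posterior odds = 0.601/(1−0.601) = 1.5063. LR = 0.60/0.30 = 2.0000.
Prior odds = 1.5063/2.0000 = 0.7531, so P(A) = 0.7531/(1+0.7531) ≈ 0.43.

P(A) = 0.43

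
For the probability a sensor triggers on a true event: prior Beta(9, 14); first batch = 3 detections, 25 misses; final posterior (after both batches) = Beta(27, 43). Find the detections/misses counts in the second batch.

Because Beta–binomial updating is additive in the counts, the combined data contributed (α_post−α_prior, β_post−β_prior) successes and failures.
Total across both batches: 27−9=18 detections, 43−14=29 misses.
Subtract the first batch: 18−3=15 detections and 29−25=4 misses.

15 detections and 4 misses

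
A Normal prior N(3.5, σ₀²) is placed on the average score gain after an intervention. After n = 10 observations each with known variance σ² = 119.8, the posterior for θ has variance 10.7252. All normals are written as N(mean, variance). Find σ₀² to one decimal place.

σ₀² = 102.4

Posterior precision equals prior precision plus data precision: 1/σ_n² = 1/σ₀² + n/σ².
So 1/σ₀² = 1/10.7252 − 10/119.8 = 0.093238 − 0.083472 = 0.009766.
Hence σ₀² = 1/0.009766 ≈ 102.4.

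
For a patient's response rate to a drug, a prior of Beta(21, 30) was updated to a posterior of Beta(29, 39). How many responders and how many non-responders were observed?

A Beta(α, β) prior with s successes and f failures in binomial data gives a Beta(α+s, β+f) posterior.
Match parameters: s=29−21=8, f=39−30=9.

8 responders and 9 non-responders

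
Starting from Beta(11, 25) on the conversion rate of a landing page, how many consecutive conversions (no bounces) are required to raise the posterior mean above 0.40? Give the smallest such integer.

After k conversions and 0 bounces the posterior is Beta(11+k, 25), with mean (11+k)/(11+25+k).
Set (11+k)/(36+k) > 0.40 and solve: k > (0.40·36 − 11)/(1 − 0.40) = 5.667.
The smallest integer exceeding 5.667 is 6, and checking k=6: (17)/(42) = 0.4048 > 0.40.

k = 6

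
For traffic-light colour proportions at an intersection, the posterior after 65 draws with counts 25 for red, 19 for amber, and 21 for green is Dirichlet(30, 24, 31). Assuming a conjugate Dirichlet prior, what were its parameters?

For a Dirichlet(α) prior with multinomial counts c, the posterior is Dirichlet(α + c) componentwise.
Subtract each count from the matching posterior parameter: 30−25=5, 24−19=5, 31−21=10.

Dirichlet(5, 5, 10)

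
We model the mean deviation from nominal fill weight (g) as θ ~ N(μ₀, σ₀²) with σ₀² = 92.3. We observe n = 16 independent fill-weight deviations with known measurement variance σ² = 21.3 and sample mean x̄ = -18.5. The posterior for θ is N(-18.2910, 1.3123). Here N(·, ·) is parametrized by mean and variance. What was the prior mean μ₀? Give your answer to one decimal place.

μ₀ = -3.8

With known observation variance, the Normal–Normal posterior has precision τ_n = τ₀ + n/σ² and mean μ_n = (τ₀μ₀ + (n/σ²)x̄)/τ_n.
Here τ₀ = 1/92.3 = 0.010834 and τ_data = 16/21.3 = 0.751174, so τ_n = 0.762008.
Rearranging for μ₀: μ₀ = (μ_n·τ_n − τ_data·x̄)/τ₀ = (-18.2910·0.762008 − 0.751174·-18.5) / 0.010834 = -0.041169/0.010834 ≈ -3.8.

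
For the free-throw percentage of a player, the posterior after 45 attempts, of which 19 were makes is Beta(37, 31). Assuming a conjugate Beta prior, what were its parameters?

Beta is conjugate to the binomial likelihood: posterior = Beta(a+s, b+f).
So a = 37 − 19 = 18 and b = 31 − 26 = 5.

Beta(18, 5)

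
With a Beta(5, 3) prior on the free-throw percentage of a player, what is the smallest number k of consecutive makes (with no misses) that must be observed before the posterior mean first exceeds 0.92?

k = 30

After k makes and 0 misses the posterior is Beta(5+k, 3), with mean (5+k)/(5+3+k).
Set (5+k)/(8+k) > 0.92 and solve: k > (0.92·8 − 5)/(1 − 0.92) = 29.500.
The smallest integer exceeding 29.500 is 30, and checking k=30: (35)/(38) = 0.9211 > 0.92.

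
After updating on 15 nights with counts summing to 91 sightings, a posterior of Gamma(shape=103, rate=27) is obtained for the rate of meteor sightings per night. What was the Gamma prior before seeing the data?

Gamma–Poisson conjugacy: posterior shape = α + Σxᵢ, posterior rate = β + n.
So α = 103 − 91 = 12 and β = 27 − 15 = 12.

Gamma(shape=12, rate=12)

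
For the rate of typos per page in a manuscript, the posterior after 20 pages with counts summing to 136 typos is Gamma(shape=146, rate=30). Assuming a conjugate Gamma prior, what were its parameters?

Gamma(shape=10, rate=10)

A Gamma(α, β) prior (rate parametrization) on a Poisson rate with n observations summing to S gives posterior Gamma(α+S, β+n).
So α = 146 − 136 = 10 and β = 30 − 20 = 10.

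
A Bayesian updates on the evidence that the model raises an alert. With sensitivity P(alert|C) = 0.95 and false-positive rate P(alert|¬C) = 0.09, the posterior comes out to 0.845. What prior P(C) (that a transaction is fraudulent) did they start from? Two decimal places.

P(C) = 0.34

In odds form, posterior odds = prior odds × likelihood ratio, so prior odds = posterior odds ÷ LR.
Posterior odds = 0.845/(1−0.845) = 5.4516. LR = 0.95/0.09 = 10.5556.
Prior odds = 5.4516/10.5556 = 0.5165, so P(C) = 0.5165/(1+0.5165) ≈ 0.34.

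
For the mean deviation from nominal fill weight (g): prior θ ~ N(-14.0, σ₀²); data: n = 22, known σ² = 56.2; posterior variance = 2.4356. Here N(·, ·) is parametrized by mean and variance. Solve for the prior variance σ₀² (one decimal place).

σ₀² = 52.3

Posterior precision equals prior precision plus data precision: 1/σ_n² = 1/σ₀² + n/σ².
So 1/σ₀² = 1/2.4356 − 22/56.2 = 0.410576 − 0.391459 = 0.019117.
Hence σ₀² = 1/0.019117 ≈ 52.3.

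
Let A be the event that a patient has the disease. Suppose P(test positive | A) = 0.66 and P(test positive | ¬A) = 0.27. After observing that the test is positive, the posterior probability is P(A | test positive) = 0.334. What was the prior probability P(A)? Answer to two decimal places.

Bayes' rule in odds form gives O(A|E) = O(A)·[P(E|A)/P(E|¬A)], hence O(A) = O(A|E)/LR.
Posterior odds = 0.334/(1−0.334) = 0.5015. LR = 0.66/0.27 = 2.4444.
Prior odds = 0.5015/2.4444 = 0.2052, so P(A) = 0.2052/(1+0.2052) ≈ 0.17.

P(A) = 0.17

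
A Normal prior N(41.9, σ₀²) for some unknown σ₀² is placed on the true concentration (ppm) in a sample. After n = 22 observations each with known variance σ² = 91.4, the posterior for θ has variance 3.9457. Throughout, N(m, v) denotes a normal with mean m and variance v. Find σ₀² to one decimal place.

σ₀² = 78.5

For the Normal–Normal model with known σ², precisions add: τ_n = τ₀ + n/σ².
So 1/σ₀² = 1/3.9457 − 22/91.4 = 0.253440 − 0.240700 = 0.012740.
Hence σ₀² = 1/0.012740 ≈ 78.5.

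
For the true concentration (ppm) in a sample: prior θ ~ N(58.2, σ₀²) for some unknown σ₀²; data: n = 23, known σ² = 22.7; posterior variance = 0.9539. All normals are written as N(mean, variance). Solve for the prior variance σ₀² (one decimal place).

Posterior precision equals prior precision plus data precision: 1/σ_n² = 1/σ₀² + n/σ².
So 1/σ₀² = 1/0.9539 − 23/22.7 = 1.048328 − 1.013216 = 0.035112.
Hence σ₀² = 1/0.035112 ≈ 28.5.

σ₀² = 28.5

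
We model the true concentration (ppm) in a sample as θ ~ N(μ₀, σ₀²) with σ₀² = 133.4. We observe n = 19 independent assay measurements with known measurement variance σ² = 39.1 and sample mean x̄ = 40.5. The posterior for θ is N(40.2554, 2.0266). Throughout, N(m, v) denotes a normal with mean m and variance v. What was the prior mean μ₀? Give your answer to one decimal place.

μ₀ = 24.4

With known observation variance, the Normal–Normal posterior has precision τ_n = τ₀ + n/σ² and mean μ_n = (τ₀μ₀ + (n/σ²)x̄)/τ_n.
Here τ₀ = 1/133.4 = 0.007496 and τ_data = 19/39.1 = 0.485934, so τ_n = 0.493430.
Rearranging for μ₀: μ₀ = (μ_n·τ_n − τ_data·x̄)/τ₀ = (40.2554·0.493430 − 0.485934·40.5) / 0.007496 = 0.182895/0.007496 ≈ 24.4.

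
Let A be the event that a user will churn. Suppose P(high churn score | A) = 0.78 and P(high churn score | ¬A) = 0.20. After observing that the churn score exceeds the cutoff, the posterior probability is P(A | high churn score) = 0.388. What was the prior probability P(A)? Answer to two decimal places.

P(A) = 0.14

In odds form, posterior odds = prior odds × likelihood ratio, so prior odds = posterior odds ÷ LR.
Posterior odds = 0.388/(1−0.388) = 0.6340. LR = 0.78/0.20 = 3.9000.
Prior odds = 0.6340/3.9000 = 0.1626, so P(A) = 0.1626/(1+0.1626) ≈ 0.14.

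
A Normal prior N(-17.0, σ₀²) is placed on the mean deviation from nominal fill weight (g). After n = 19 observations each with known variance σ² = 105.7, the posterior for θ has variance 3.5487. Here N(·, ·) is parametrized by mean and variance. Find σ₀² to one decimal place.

σ₀² = 9.8

For the Normal–Normal model with known σ², precisions add: τ_n = τ₀ + n/σ².
So 1/σ₀² = 1/3.5487 − 19/105.7 = 0.281793 − 0.179754 = 0.102039.
Hence σ₀² = 1/0.102039 ≈ 9.8.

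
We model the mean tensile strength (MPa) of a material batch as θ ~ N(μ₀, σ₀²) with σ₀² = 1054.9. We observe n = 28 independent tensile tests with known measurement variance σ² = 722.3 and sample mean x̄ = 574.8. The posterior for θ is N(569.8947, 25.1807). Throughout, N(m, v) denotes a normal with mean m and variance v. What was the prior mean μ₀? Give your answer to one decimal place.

The posterior mean is a precision-weighted average: μ_n = (τ₀μ₀ + τ_data·x̄)/(τ₀+τ_data), with τ₀=1/σ₀² and τ_data=n/σ².
Here τ₀ = 1/1054.9 = 0.000948 and τ_data = 28/722.3 = 0.038765, so τ_n = 0.039713.
Rearranging for μ₀: μ₀ = (μ_n·τ_n − τ_data·x̄)/τ₀ = (569.8947·0.039713 − 0.038765·574.8) / 0.000948 = 0.350106/0.000948 ≈ 369.3.

μ₀ = 369.3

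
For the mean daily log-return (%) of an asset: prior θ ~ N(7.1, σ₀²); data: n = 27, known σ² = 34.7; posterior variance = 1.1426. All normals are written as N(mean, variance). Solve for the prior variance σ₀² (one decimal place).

For the Normal–Normal model with known σ², precisions add: τ_n = τ₀ + n/σ².
So 1/σ₀² = 1/1.1426 − 27/34.7 = 0.875197 − 0.778098 = 0.097099.
Hence σ₀² = 1/0.097099 ≈ 10.3.

σ₀² = 10.3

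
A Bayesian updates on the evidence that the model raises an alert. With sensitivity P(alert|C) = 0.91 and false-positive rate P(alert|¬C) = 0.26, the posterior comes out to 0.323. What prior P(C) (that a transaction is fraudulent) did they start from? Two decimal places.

Bayes' rule in odds form gives O(C|E) = O(C)·[P(E|C)/P(E|¬C)], hence O(C) = O(C|E)/LR.
Posterior odds = 0.323/(1−0.323) = 0.4771. LR = 0.91/0.26 = 3.5000.
Prior odds = 0.4771/3.5000 = 0.1363, so P(C) = 0.1363/(1+0.1363) ≈ 0.12.

P(C) = 0.12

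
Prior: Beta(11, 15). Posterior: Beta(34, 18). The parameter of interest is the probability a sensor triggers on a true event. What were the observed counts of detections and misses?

23 detections and 3 misses

A Beta(α, β) prior with s successes and f failures in binomial data gives a Beta(α+s, β+f) posterior.
Match parameters: s=34−11=23, f=18−15=3.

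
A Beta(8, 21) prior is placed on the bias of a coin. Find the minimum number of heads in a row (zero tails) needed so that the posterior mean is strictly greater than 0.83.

After k heads and 0 tails the posterior is Beta(8+k, 21), with mean (8+k)/(8+21+k).
Set (8+k)/(29+k) > 0.83 and solve: k > (0.83·29 − 8)/(1 − 0.83) = 94.529.
The smallest integer exceeding 94.529 is 95.

k = 95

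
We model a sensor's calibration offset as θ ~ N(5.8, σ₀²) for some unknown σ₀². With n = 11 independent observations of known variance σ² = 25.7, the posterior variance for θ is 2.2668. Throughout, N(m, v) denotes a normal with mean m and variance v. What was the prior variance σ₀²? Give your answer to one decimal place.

Posterior precision equals prior precision plus data precision: 1/σ_n² = 1/σ₀² + n/σ².
So 1/σ₀² = 1/2.2668 − 11/25.7 = 0.441151 − 0.428016 = 0.013135.
Hence σ₀² = 1/0.013135 ≈ 76.1.

σ₀² = 76.1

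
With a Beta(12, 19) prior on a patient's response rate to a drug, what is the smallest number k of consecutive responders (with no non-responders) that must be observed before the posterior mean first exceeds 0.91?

k = 181

After k responders and 0 non-responders the posterior is Beta(12+k, 19), with mean (12+k)/(12+19+k).
Set (12+k)/(31+k) > 0.91 and solve: k > (0.91·31 − 12)/(1 − 0.91) = 180.111.
The smallest integer exceeding 180.111 is 181.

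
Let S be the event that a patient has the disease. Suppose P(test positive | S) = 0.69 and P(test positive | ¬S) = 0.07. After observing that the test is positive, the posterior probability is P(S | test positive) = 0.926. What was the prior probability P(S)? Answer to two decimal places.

Bayes' rule in odds form gives O(S|E) = O(S)·[P(E|S)/P(E|¬S)], hence O(S) = O(S|E)/LR.
Posterior odds = 0.926/(1−0.926) = 12.5135. LR = 0.69/0.07 = 9.8571.
Prior odds = 12.5135/9.8571 = 1.2695, so P(S) = 1.2695/(1+1.2695) ≈ 0.56.

P(S) = 0.56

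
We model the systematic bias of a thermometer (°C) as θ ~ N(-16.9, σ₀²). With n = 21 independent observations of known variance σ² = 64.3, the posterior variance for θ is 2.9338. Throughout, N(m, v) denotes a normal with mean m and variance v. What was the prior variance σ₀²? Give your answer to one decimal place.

σ₀² = 70.1

For the Normal–Normal model with known σ², precisions add: τ_n = τ₀ + n/σ².
So 1/σ₀² = 1/2.9338 − 21/64.3 = 0.340855 − 0.326594 = 0.014261.
Hence σ₀² = 1/0.014261 ≈ 70.1.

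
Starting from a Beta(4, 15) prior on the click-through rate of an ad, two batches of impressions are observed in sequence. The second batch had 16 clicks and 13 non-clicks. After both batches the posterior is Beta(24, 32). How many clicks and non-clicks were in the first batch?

4 clicks and 4 non-clicks

Sequential conjugate updates are equivalent to a single update on the pooled data, so total successes = posterior α − prior α and total failures = posterior β − prior β.
Total across both batches: 24−4=20 clicks, 32−15=17 non-clicks.
Subtract the second batch: 20−16=4 clicks and 17−13=4 non-clicks.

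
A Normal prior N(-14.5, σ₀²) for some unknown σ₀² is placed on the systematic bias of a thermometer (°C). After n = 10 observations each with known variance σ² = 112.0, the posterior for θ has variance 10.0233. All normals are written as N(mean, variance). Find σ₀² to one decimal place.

For the Normal–Normal model with known σ², precisions add: τ_n = τ₀ + n/σ².
So 1/σ₀² = 1/10.0233 − 10/112.0 = 0.099768 − 0.089286 = 0.010482.
Hence σ₀² = 1/0.010482 ≈ 95.4.

σ₀² = 95.4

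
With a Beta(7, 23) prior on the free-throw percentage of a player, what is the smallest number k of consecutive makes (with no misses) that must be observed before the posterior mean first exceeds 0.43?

After k makes and 0 misses the posterior is Beta(7+k, 23), with mean (7+k)/(7+23+k).
Set (7+k)/(30+k) > 0.43 and solve: k > (0.43·30 − 7)/(1 − 0.43) = 10.351.
The smallest integer exceeding 10.351 is 11.

k = 11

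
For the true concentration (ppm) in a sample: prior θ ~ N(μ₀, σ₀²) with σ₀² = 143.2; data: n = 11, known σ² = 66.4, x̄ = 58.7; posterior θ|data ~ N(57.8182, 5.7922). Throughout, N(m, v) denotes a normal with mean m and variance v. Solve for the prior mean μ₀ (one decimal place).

The posterior mean is a precision-weighted average: μ_n = (τ₀μ₀ + τ_data·x̄)/(τ₀+τ_data), with τ₀=1/σ₀² and τ_data=n/σ².
Here τ₀ = 1/143.2 = 0.006983 and τ_data = 11/66.4 = 0.165663, so τ_n = 0.172646.
Rearranging for μ₀: μ₀ = (μ_n·τ_n − τ_data·x̄)/τ₀ = (57.8182·0.172646 − 0.165663·58.7) / 0.006983 = 0.257663/0.006983 ≈ 36.9.

μ₀ = 36.9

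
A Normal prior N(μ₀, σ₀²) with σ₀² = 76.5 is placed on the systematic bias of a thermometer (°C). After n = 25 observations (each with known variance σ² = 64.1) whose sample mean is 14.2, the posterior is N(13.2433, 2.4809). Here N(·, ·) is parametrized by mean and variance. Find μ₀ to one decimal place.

The posterior mean is a precision-weighted average: μ_n = (τ₀μ₀ + τ_data·x̄)/(τ₀+τ_data), with τ₀=1/σ₀² and τ_data=n/σ².
Here τ₀ = 1/76.5 = 0.013072 and τ_data = 25/64.1 = 0.390016, so τ_n = 0.403088.
Rearranging for μ₀: μ₀ = (μ_n·τ_n − τ_data·x̄)/τ₀ = (13.2433·0.403088 − 0.390016·14.2) / 0.013072 = -0.200012/0.013072 ≈ -15.3.

μ₀ = -15.3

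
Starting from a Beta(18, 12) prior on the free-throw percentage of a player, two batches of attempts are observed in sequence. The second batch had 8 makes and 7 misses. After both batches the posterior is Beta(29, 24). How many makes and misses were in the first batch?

Because Beta–binomial updating is additive in the counts, the combined data contributed (α_post−α_prior, β_post−β_prior) successes and failures.
Total across both batches: 29−18=11 makes, 24−12=12 misses.
Subtract the second batch: 11−8=3 makes and 12−7=5 misses.

3 makes and 5 misses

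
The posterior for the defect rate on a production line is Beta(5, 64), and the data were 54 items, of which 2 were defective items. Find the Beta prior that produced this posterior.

Beta(3, 12)

Under Beta–binomial conjugacy the posterior parameters are (α+s, β+f).
So α = 5 − 2 = 3 and β = 64 − 52 = 12.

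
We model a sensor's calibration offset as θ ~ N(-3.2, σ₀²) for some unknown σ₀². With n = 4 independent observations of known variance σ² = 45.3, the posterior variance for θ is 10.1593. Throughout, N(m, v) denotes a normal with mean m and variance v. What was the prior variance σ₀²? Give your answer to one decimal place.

For the Normal–Normal model with known σ², precisions add: τ_n = τ₀ + n/σ².
So 1/σ₀² = 1/10.1593 − 4/45.3 = 0.098432 − 0.088300 = 0.010132.
Hence σ₀² = 1/0.010132 ≈ 98.7.

σ₀² = 98.7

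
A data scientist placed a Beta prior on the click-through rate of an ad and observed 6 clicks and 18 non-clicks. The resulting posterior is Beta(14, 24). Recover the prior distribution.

A Beta(a, b) prior with s successes and f failures in binomial data gives a Beta(a+s, b+f) posterior.
So a = 14 − 6 = 8 and b = 24 − 18 = 6.

Beta(8, 6)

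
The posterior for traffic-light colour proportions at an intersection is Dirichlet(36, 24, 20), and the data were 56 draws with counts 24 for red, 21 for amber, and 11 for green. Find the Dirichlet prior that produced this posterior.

Dirichlet(12, 3, 9)

For a Dirichlet(α) prior with multinomial counts c, the posterior is Dirichlet(α + c) componentwise.
Subtract each count from the matching posterior parameter: 36−24=12, 24−21=3, 20−11=9.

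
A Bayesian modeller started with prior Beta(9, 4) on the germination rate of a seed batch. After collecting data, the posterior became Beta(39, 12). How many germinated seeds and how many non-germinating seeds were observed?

Under Beta–binomial conjugacy the posterior parameters are (a+s, b+f).
Match parameters: s=39−9=30, f=12−4=8.

30 germinated seeds and 8 non-germinating seeds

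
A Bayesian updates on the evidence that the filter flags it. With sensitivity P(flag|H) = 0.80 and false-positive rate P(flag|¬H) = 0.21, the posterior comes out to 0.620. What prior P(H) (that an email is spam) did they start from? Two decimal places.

In odds form, posterior odds = prior odds × likelihood ratio, so prior odds = posterior odds ÷ LR.
Posterior odds = 0.620/(1−0.620) = 1.6316. LR = 0.80/0.21 = 3.8095.
Prior odds = 1.6316/3.8095 = 0.4283, so P(H) = 0.4283/(1+0.4283) ≈ 0.30.

P(H) = 0.30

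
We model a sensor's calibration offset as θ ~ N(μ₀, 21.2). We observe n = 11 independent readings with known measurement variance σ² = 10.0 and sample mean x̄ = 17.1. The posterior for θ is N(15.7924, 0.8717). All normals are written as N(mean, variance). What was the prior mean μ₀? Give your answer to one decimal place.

The posterior mean is a precision-weighted average: μ_n = (τ₀μ₀ + τ_data·x̄)/(τ₀+τ_data), with τ₀=1/σ₀² and τ_data=n/σ².
Here τ₀ = 1/21.2 = 0.047170 and τ_data = 11/10.0 = 1.100000, so τ_n = 1.147170.
Rearranging for μ₀: μ₀ = (μ_n·τ_n − τ_data·x̄)/τ₀ = (15.7924·1.147170 − 1.100000·17.1) / 0.047170 = -0.693432/0.047170 ≈ -14.7.

μ₀ = -14.7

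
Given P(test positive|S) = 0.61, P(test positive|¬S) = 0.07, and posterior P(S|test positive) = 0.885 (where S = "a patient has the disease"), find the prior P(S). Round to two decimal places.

In odds form, posterior odds = prior odds × likelihood ratio, so prior odds = posterior odds ÷ LR.
Posterior odds = 0.885/(1−0.885) = 7.6957. LR = 0.61/0.07 = 8.7143.
Prior odds = 7.6957/8.7143 = 0.8831, so P(S) = 0.8831/(1+0.8831) ≈ 0.47.

P(S) = 0.47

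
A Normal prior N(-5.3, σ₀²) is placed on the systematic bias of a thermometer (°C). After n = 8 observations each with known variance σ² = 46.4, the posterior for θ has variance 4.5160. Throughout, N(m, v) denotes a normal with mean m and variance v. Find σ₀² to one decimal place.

For the Normal–Normal model with known σ², precisions add: τ_n = τ₀ + n/σ².
So 1/σ₀² = 1/4.5160 − 8/46.4 = 0.221435 − 0.172414 = 0.049021.
Hence σ₀² = 1/0.049021 ≈ 20.4.

σ₀² = 20.4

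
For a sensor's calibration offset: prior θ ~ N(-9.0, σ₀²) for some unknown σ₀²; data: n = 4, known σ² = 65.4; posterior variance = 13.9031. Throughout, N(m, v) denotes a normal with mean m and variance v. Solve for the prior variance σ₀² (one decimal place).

σ₀² = 92.9

Posterior precision equals prior precision plus data precision: 1/σ_n² = 1/σ₀² + n/σ².
So 1/σ₀² = 1/13.9031 − 4/65.4 = 0.071926 − 0.061162 = 0.010764.
Hence σ₀² = 1/0.010764 ≈ 92.9.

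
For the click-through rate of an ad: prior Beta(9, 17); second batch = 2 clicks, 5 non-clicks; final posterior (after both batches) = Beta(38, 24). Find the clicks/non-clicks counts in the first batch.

27 clicks and 2 non-clicks

Because Beta–binomial updating is additive in the counts, the combined data contributed (α_post−α_prior, β_post−β_prior) successes and failures.
Total across both batches: 38−9=29 clicks, 24−17=7 non-clicks.
Subtract the second batch: 29−2=27 clicks and 7−5=2 non-clicks.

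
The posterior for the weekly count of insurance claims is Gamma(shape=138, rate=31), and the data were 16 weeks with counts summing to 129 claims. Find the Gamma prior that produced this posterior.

A Gamma(α, β) prior (rate parametrization) on a Poisson rate with n observations summing to S gives posterior Gamma(α+S, β+n).
So α = 138 − 129 = 9 and β = 31 − 16 = 15.

Gamma(shape=9, rate=15)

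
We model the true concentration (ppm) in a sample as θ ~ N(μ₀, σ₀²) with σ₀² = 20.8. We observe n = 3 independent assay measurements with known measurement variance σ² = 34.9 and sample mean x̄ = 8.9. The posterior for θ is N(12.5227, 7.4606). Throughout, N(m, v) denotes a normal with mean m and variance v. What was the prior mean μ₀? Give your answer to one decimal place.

μ₀ = 19.0

The posterior mean is a precision-weighted average: μ_n = (τ₀μ₀ + τ_data·x̄)/(τ₀+τ_data), with τ₀=1/σ₀² and τ_data=n/σ².
Here τ₀ = 1/20.8 = 0.048077 and τ_data = 3/34.9 = 0.085960, so τ_n = 0.134037.
Rearranging for μ₀: μ₀ = (μ_n·τ_n − τ_data·x̄)/τ₀ = (12.5227·0.134037 − 0.085960·8.9) / 0.048077 = 0.913461/0.048077 ≈ 19.0.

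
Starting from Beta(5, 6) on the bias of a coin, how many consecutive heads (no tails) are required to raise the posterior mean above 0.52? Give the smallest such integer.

After k heads and 0 tails the posterior is Beta(5+k, 6), with mean (5+k)/(5+6+k).
Set (5+k)/(11+k) > 0.52 and solve: k > (0.52·11 − 5)/(1 − 0.52) = 1.500.
The smallest integer exceeding 1.500 is 2.

k = 2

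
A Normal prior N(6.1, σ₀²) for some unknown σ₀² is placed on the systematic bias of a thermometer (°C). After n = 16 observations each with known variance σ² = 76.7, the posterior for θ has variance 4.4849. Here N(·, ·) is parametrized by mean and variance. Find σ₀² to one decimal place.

σ₀² = 69.6

For the Normal–Normal model with known σ², precisions add: τ_n = τ₀ + n/σ².
So 1/σ₀² = 1/4.4849 − 16/76.7 = 0.222970 − 0.208605 = 0.014365.
Hence σ₀² = 1/0.014365 ≈ 69.6.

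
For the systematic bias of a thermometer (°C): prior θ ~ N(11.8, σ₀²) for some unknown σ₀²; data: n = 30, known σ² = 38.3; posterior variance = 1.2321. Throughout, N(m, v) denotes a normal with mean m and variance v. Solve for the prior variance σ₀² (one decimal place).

For the Normal–Normal model with known σ², precisions add: τ_n = τ₀ + n/σ².
So 1/σ₀² = 1/1.2321 − 30/38.3 = 0.811622 − 0.783290 = 0.028332.
Hence σ₀² = 1/0.028332 ≈ 35.3.

σ₀² = 35.3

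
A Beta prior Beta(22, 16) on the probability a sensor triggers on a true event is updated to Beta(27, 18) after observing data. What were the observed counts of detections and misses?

5 detections and 2 misses

Under Beta–binomial conjugacy the posterior parameters are (a+s, b+f).
So s = 27 − 22 = 5 and f = 18 − 16 = 2.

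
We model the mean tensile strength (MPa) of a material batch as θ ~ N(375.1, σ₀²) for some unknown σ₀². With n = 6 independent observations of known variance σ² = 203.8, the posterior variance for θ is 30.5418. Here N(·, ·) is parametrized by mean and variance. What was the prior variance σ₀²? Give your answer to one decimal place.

Posterior precision equals prior precision plus data precision: 1/σ_n² = 1/σ₀² + n/σ².
So 1/σ₀² = 1/30.5418 − 6/203.8 = 0.032742 − 0.029441 = 0.003301.
Hence σ₀² = 1/0.003301 ≈ 302.9.

σ₀² = 302.9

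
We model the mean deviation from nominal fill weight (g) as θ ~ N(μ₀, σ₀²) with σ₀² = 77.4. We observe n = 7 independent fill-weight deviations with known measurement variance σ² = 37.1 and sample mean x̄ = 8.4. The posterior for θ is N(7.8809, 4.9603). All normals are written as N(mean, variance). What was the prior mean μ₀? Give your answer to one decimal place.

The posterior mean is a precision-weighted average: μ_n = (τ₀μ₀ + τ_data·x̄)/(τ₀+τ_data), with τ₀=1/σ₀² and τ_data=n/σ².
Here τ₀ = 1/77.4 = 0.012920 and τ_data = 7/37.1 = 0.188679, so τ_n = 0.201599.
Rearranging for μ₀: μ₀ = (μ_n·τ_n − τ_data·x̄)/τ₀ = (7.8809·0.201599 − 0.188679·8.4) / 0.012920 = 0.003878/0.012920 ≈ 0.3.

μ₀ = 0.3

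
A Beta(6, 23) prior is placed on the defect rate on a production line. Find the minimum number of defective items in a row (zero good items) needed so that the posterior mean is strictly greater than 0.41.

After k defective items and 0 good items the posterior is Beta(6+k, 23), with mean (6+k)/(6+23+k).
Set (6+k)/(29+k) > 0.41 and solve: k > (0.41·29 − 6)/(1 − 0.41) = 9.983.
The smallest integer exceeding 9.983 is 10, and checking k=10: (16)/(39) = 0.4103 > 0.41.

k = 10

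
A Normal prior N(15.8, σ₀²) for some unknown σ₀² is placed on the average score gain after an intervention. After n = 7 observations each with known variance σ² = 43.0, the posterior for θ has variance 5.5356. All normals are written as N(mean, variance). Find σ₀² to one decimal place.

Posterior precision equals prior precision plus data precision: 1/σ_n² = 1/σ₀² + n/σ².
So 1/σ₀² = 1/5.5356 − 7/43.0 = 0.180649 − 0.162791 = 0.017858.
Hence σ₀² = 1/0.017858 ≈ 56.0.

σ₀² = 56.0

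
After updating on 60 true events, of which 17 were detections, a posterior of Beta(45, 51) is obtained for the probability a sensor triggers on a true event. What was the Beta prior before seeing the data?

Beta is conjugate to the binomial likelihood: posterior = Beta(α+s, β+f).
So α = 45 − 17 = 28 and β = 51 − 43 = 8.

Beta(28, 8)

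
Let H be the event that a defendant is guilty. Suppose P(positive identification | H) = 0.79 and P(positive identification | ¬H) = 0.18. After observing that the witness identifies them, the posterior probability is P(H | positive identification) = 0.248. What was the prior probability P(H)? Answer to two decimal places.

P(H) = 0.07

In odds form, posterior odds = prior odds × likelihood ratio, so prior odds = posterior odds ÷ LR.
Posterior odds = 0.248/(1−0.248) = 0.3298. LR = 0.79/0.18 = 4.3889.
Prior odds = 0.3298/4.3889 = 0.0751, so P(H) = 0.0751/(1+0.0751) ≈ 0.07.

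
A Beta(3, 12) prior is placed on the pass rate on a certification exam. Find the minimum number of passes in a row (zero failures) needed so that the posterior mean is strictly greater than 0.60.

k = 16

After k passes and 0 failures the posterior is Beta(3+k, 12), with mean (3+k)/(3+12+k).
Set (3+k)/(15+k) > 0.60 and solve: k > (0.60·15 − 3)/(1 − 0.60) = 15.000.
The smallest integer exceeding 15.000 is 16, and checking k=16: (19)/(31) = 0.6129 > 0.60.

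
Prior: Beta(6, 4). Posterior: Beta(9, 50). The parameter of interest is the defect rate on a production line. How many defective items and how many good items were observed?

A Beta(a, b) prior with s successes and f failures in binomial data gives a Beta(a+s, b+f) posterior.
So s = 9 − 6 = 3 and f = 50 − 4 = 46.

3 defective items and 46 good items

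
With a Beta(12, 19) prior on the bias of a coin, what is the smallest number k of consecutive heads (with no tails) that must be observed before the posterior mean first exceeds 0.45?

k = 4

After k heads and 0 tails the posterior is Beta(12+k, 19), with mean (12+k)/(12+19+k).
Set (12+k)/(31+k) > 0.45 and solve: k > (0.45·31 − 12)/(1 − 0.45) = 3.545.
The smallest integer exceeding 3.545 is 4, and checking k=4: (16)/(35) = 0.4571 > 0.45.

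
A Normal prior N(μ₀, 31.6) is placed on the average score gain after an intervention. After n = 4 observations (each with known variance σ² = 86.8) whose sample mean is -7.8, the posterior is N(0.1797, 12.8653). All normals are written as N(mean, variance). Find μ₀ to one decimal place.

The posterior mean is a precision-weighted average: μ_n = (τ₀μ₀ + τ_data·x̄)/(τ₀+τ_data), with τ₀=1/σ₀² and τ_data=n/σ².
Here τ₀ = 1/31.6 = 0.031646 and τ_data = 4/86.8 = 0.046083, so τ_n = 0.077729.
Rearranging for μ₀: μ₀ = (μ_n·τ_n − τ_data·x̄)/τ₀ = (0.1797·0.077729 − 0.046083·-7.8) / 0.031646 = 0.373415/0.031646 ≈ 11.8.

μ₀ = 11.8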